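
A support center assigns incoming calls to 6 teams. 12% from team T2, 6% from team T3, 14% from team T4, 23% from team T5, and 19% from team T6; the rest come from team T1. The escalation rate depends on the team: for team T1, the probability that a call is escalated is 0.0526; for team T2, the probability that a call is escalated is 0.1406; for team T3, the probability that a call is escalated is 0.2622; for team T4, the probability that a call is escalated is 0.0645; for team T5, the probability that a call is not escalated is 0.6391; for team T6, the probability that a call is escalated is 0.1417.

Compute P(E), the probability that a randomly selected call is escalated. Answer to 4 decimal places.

0.1652

P(T1) = 1 − (0.12 + 0.06 + 0.14 + 0.23 + 0.19) = 0.26.
P(E|T5) = 1 − 0.6391 = 0.3609.
P(E) = P(E|T1)·P(T1) + P(E|T2)·P(T2) + P(E|T3)·P(T3) + P(E|T4)·P(T4) + P(E|T5)·P(T5) + P(E|T6)·P(T6)
      = 0.0526·0.26 + 0.1406·0.12 + 0.2622·0.06 + 0.0645·0.14 + 0.3609·0.23 + 0.1417·0.19
      = 0.013676 + 0.016872 + 0.015732 + 0.00903 + 0.083007 + 0.026923 = 0.16524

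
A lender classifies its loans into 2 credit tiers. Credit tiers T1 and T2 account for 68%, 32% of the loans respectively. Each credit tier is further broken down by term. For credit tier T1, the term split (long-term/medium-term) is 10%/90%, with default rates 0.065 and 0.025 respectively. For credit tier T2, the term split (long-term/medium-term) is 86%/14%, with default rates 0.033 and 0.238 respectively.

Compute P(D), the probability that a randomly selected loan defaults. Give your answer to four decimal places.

P(D) ≈ 0.0395

P(D|T1) = 0.1·0.065 + 0.9·0.025 = 0.0065 + 0.0225 = 0.029
P(D|T2) = 0.86·0.033 + 0.14·0.238 = 0.02838 + 0.03332 = 0.0617
Then overall,
P(D) = 0.68·0.029 + 0.32·0.0617
      = 0.01972 + 0.019744 = 0.039464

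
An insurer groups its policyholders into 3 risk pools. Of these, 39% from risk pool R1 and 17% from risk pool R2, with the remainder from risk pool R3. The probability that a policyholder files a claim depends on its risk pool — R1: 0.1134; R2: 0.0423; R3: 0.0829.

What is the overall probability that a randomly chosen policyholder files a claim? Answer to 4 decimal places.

P(R3) = 1 − (0.39 + 0.17) = 0.44.
Using total probability over the partition,
P(C) = P(C|R1)·P(R1) + P(C|R2)·P(R2) + P(C|R3)·P(R3)
      = 0.1134·0.39 + 0.0423·0.17 + 0.0829·0.44
      = 0.044226 + 0.007191 + 0.036476 = 0.087893

0.0879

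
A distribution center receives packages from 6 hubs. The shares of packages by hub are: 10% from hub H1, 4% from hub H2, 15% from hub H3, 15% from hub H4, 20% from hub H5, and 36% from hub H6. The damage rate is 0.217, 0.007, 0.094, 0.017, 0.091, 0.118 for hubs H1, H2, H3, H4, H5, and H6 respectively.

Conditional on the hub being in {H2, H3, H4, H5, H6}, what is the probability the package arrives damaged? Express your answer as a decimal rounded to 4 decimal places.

0.0862

Let S = {H2, H3, H4, H5, H6}.
P(S) = 0.04 + 0.15 + 0.15 + 0.2 + 0.36 = 0.9.
P(D ∩ S) = 0.007·0.04 + 0.094·0.15 + 0.017·0.15 + 0.091·0.2 + 0.118·0.36 = 0.00028 + 0.0141 + 0.00255 + 0.0182 + 0.04248 = 0.07761.
P(D | S) = 0.07761 / 0.9 = 0.086233…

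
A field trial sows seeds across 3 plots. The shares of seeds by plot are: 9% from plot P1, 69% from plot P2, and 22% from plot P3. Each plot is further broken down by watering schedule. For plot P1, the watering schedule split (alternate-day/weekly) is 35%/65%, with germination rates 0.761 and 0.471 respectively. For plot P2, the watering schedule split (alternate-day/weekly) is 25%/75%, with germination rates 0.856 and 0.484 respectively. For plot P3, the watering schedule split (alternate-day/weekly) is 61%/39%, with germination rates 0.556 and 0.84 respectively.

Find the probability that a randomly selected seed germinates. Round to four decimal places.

P(G) ≈ 0.5963

P(G|P1) = 0.35·0.761 + 0.65·0.471 = 0.26635 + 0.30615 = 0.5725
P(G|P2) = 0.25·0.856 + 0.75·0.484 = 0.214 + 0.363 = 0.577
P(G|P3) = 0.61·0.556 + 0.39·0.84 = 0.33916 + 0.3276 = 0.66676
By total probability over the outer partition,
P(G) = 0.09·0.5725 + 0.69·0.577 + 0.22·0.66676
      = 0.051525 + 0.39813 + 0.1466872 = 0.5963422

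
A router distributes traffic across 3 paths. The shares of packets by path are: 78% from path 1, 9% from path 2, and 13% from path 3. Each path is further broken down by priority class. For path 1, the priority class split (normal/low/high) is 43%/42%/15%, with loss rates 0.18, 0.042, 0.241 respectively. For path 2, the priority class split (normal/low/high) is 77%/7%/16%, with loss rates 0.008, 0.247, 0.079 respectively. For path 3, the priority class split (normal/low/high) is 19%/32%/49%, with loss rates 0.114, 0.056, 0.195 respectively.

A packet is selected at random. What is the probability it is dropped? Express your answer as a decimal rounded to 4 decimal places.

P(L) ≈ 0.1231

P(L|1) = 0.43·0.18 + 0.42·0.042 + 0.15·0.241 = 0.0774 + 0.01764 + 0.03615 = 0.13119
P(L|2) = 0.77·0.008 + 0.07·0.247 + 0.16·0.079 = 0.00616 + 0.01729 + 0.01264 = 0.03609
P(L|3) = 0.19·0.114 + 0.32·0.056 + 0.49·0.195 = 0.02166 + 0.01792 + 0.09555 = 0.13513
By total probability over the outer partition,
P(L) = 0.78·0.13119 + 0.09·0.03609 + 0.13·0.13513
      = 0.1023282 + 0.0032481 + 0.0175669 = 0.1231432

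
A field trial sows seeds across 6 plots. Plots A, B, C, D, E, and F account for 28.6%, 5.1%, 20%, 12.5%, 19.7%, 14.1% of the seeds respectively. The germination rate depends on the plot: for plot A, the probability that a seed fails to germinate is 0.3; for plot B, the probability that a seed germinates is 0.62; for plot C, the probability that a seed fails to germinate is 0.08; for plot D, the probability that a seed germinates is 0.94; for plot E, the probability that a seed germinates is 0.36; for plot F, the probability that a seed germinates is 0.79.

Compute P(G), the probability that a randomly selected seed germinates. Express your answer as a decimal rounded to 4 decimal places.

P(G) ≈ 0.7156

P(G|A) = 1 − 0.3 = 0.7.
P(G|C) = 1 − 0.08 = 0.92.
P(G) = P(G|A)·P(A) + P(G|B)·P(B) + P(G|C)·P(C) + P(G|D)·P(D) + P(G|E)·P(E) + P(G|F)·P(F)
      = 0.7·0.286 + 0.62·0.051 + 0.92·0.2 + 0.94·0.125 + 0.36·0.197 + 0.79·0.141
      = 0.2002 + 0.03162 + 0.184 + 0.1175 + 0.07092 + 0.11139 = 0.71563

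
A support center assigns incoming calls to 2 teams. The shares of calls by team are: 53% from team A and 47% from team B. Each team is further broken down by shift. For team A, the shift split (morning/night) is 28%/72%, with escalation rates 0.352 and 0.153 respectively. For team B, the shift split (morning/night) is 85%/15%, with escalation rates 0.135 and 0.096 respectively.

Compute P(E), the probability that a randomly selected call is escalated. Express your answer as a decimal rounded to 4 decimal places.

P(E|A) = 0.28·0.352 + 0.72·0.153 = 0.09856 + 0.11016 = 0.20872
P(E|B) = 0.85·0.135 + 0.15·0.096 = 0.11475 + 0.0144 = 0.12915
Then overall,
P(E) = 0.53·0.20872 + 0.47·0.12915
      = 0.1106216 + 0.0607005 = 0.1713221

P(E) ≈ 0.1713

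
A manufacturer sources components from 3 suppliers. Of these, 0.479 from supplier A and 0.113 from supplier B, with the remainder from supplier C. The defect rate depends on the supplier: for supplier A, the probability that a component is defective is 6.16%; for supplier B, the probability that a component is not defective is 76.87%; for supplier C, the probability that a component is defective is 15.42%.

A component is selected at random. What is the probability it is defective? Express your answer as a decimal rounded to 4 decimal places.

P(D) ≈ 0.1186

P(C) = 1 − (0.479 + 0.113) = 0.408.
P(D|B) = 1 − 0.7687 = 0.2313.
P(D) = P(D|A)·P(A) + P(D|B)·P(B) + P(D|C)·P(C)
      = 0.0616·0.479 + 0.2313·0.113 + 0.1542·0.408
      = 0.0295064 + 0.0261369 + 0.0629136 = 0.1185569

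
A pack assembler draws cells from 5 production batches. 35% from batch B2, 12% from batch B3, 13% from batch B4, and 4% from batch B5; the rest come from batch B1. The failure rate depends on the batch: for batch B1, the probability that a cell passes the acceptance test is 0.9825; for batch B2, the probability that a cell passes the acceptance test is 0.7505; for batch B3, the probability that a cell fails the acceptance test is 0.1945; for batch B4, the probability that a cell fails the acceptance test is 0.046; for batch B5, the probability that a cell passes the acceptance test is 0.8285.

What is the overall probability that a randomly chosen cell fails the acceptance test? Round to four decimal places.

P(B1) = 1 − (0.35 + 0.12 + 0.13 + 0.04) = 0.36.
P(F|B1) = 1 − 0.9825 = 0.0175.
P(F|B2) = 1 − 0.7505 = 0.2495.
P(F|B5) = 1 − 0.8285 = 0.1715.
P(F) = P(F|B1)·P(B1) + P(F|B2)·P(B2) + P(F|B3)·P(B3) + P(F|B4)·P(B4) + P(F|B5)·P(B5)
      = 0.0175·0.36 + 0.2495·0.35 + 0.1945·0.12 + 0.046·0.13 + 0.1715·0.04
      = 0.0063 + 0.087325 + 0.02334 + 0.00598 + 0.00686 = 0.129805

0.1298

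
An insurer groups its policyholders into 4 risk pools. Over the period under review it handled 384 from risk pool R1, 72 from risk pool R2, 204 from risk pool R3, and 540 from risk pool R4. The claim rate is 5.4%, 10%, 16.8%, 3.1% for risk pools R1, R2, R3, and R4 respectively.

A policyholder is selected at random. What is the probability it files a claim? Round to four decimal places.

Total: 384 + 72 + 204 + 540 = 1200.
P(R1) = 384/1200 = 0.32. P(R2) = 72/1200 = 0.06. P(R3) = 204/1200 = 0.17. P(R4) = 540/1200 = 0.45.
By the law of total probability,
P(C) = P(C|R1)·P(R1) + P(C|R2)·P(R2) + P(C|R3)·P(R3) + P(C|R4)·P(R4)
      = 0.054·0.32 + 0.1·0.06 + 0.168·0.17 + 0.031·0.45
      = 0.01728 + 0.006 + 0.02856 + 0.01395 = 0.06579

P(C) ≈ 0.0658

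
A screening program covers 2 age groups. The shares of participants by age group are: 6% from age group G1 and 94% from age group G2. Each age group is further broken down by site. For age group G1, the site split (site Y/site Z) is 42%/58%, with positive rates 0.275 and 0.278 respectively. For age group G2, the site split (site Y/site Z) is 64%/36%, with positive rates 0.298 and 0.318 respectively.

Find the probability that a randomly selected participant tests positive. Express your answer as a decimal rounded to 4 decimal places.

0.3035

P(T|G1) = 0.42·0.275 + 0.58·0.278 = 0.1155 + 0.16124 = 0.27674
P(T|G2) = 0.64·0.298 + 0.36·0.318 = 0.19072 + 0.11448 = 0.3052
By total probability over the outer partition,
P(T) = 0.06·0.27674 + 0.94·0.3052
      = 0.0166044 + 0.286888 = 0.3034924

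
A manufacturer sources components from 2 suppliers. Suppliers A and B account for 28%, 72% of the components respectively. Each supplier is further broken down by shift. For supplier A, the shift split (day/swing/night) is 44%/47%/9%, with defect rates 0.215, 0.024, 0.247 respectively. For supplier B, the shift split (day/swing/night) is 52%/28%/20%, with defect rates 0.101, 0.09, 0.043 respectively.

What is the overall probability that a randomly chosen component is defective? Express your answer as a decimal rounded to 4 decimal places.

P(D|A) = 0.44·0.215 + 0.47·0.024 + 0.09·0.247 = 0.0946 + 0.01128 + 0.02223 = 0.12811
P(D|B) = 0.52·0.101 + 0.28·0.09 + 0.2·0.043 = 0.05252 + 0.0252 + 0.0086 = 0.08632
Then overall,
P(D) = 0.28·0.12811 + 0.72·0.08632
      = 0.0358708 + 0.0621504 = 0.0980212

P(D) ≈ 0.0980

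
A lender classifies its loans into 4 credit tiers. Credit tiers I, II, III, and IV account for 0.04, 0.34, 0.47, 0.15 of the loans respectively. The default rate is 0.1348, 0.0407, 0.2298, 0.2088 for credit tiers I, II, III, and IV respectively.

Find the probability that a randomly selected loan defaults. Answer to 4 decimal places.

P(D) = P(D|I)·P(I) + P(D|II)·P(II) + P(D|III)·P(III) + P(D|IV)·P(IV)
      = 0.1348·0.04 + 0.0407·0.34 + 0.2298·0.47 + 0.2088·0.15
      = 0.005392 + 0.013838 + 0.108006 + 0.03132 = 0.158556

P(D) ≈ 0.1586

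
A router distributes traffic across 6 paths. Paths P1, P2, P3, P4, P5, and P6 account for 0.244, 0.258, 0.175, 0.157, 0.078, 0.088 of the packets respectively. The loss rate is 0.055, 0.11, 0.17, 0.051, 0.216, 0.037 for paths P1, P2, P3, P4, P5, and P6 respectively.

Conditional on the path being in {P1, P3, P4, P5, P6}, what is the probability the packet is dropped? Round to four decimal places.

P(L|S) ≈ 0.0961

Let S = {P1, P3, P4, P5, P6}.
P(S) = 0.244 + 0.175 + 0.157 + 0.078 + 0.088 = 0.742.
P(L ∩ S) = 0.055·0.244 + 0.17·0.175 + 0.051·0.157 + 0.216·0.078 + 0.037·0.088 = 0.01342 + 0.02975 + 0.008007 + 0.016848 + 0.003256 = 0.071281.
P(L | S) = 0.071281 / 0.742 = 0.096066…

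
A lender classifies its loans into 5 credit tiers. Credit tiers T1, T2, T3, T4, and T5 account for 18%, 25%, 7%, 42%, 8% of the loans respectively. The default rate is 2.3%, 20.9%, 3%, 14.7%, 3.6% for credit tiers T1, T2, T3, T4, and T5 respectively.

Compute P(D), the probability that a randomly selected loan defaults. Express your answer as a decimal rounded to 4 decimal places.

Summing over the partition,
P(D) = P(D|T1)·P(T1) + P(D|T2)·P(T2) + P(D|T3)·P(T3) + P(D|T4)·P(T4) + P(D|T5)·P(T5)
      = 0.023·0.18 + 0.209·0.25 + 0.03·0.07 + 0.147·0.42 + 0.036·0.08
      = 0.00414 + 0.05225 + 0.0021 + 0.06174 + 0.00288 = 0.12311

P(D) ≈ 0.1231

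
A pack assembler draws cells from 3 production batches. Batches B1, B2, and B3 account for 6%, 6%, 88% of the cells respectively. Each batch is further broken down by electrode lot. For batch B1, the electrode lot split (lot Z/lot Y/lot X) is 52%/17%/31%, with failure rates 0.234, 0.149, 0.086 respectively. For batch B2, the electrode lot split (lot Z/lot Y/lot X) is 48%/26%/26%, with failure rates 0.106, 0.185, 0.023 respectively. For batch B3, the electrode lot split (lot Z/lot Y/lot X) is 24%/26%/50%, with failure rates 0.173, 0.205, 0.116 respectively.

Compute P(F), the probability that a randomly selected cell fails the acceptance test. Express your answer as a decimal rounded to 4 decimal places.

P(F) ≈ 0.1512

P(F|B1) = 0.52·0.234 + 0.17·0.149 + 0.31·0.086 = 0.12168 + 0.02533 + 0.02666 = 0.17367
P(F|B2) = 0.48·0.106 + 0.26·0.185 + 0.26·0.023 = 0.05088 + 0.0481 + 0.00598 = 0.10496
P(F|B3) = 0.24·0.173 + 0.26·0.205 + 0.5·0.116 = 0.04152 + 0.0533 + 0.058 = 0.15282
By total probability over the outer partition,
P(F) = 0.06·0.17367 + 0.06·0.10496 + 0.88·0.15282
      = 0.0104202 + 0.0062976 + 0.1344816 = 0.1511994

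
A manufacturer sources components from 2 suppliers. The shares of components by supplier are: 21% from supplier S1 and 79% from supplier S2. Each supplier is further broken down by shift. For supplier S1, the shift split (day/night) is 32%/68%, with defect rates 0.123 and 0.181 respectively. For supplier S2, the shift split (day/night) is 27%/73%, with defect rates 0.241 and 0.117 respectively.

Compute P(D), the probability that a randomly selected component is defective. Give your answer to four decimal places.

0.1530

P(D|S1) = 0.32·0.123 + 0.68·0.181 = 0.03936 + 0.12308 = 0.16244
P(D|S2) = 0.27·0.241 + 0.73·0.117 = 0.06507 + 0.08541 = 0.15048
By total probability over the outer partition,
P(D) = 0.21·0.16244 + 0.79·0.15048
      = 0.0341124 + 0.1188792 = 0.1529916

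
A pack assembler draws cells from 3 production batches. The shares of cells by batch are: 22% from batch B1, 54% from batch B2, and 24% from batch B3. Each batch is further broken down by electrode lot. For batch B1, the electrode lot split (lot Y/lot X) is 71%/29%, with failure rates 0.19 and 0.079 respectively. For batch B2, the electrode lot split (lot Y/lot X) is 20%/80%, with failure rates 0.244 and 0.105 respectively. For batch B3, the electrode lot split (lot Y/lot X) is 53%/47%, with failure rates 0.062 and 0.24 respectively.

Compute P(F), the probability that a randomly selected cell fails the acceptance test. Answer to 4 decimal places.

P(F|B1) = 0.71·0.19 + 0.29·0.079 = 0.1349 + 0.02291 = 0.15781
P(F|B2) = 0.2·0.244 + 0.8·0.105 = 0.0488 + 0.084 = 0.1328
P(F|B3) = 0.53·0.062 + 0.47·0.24 = 0.03286 + 0.1128 = 0.14566
By total probability over the outer partition,
P(F) = 0.22·0.15781 + 0.54·0.1328 + 0.24·0.14566
      = 0.0347182 + 0.071712 + 0.0349584 = 0.1413886

0.1414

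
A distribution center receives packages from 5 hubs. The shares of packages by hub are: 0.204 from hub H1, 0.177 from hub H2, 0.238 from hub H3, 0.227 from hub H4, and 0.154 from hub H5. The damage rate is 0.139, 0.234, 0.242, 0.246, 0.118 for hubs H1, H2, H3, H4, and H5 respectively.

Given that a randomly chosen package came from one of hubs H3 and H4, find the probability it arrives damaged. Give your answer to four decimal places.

P(D|S) ≈ 0.2440

Let S = {H3, H4}.
P(S) = 0.238 + 0.227 = 0.465.
P(D ∩ S) = 0.242·0.238 + 0.246·0.227 = 0.057596 + 0.055842 = 0.113438.
P(D | S) = 0.113438 / 0.465 = 0.243953…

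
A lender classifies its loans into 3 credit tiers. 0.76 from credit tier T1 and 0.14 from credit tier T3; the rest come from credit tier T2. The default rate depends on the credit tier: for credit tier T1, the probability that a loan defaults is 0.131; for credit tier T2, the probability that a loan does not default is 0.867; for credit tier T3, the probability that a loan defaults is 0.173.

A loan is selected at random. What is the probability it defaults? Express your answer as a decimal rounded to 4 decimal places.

0.1371

P(T2) = 1 − (0.76 + 0.14) = 0.1.
P(D|T2) = 1 − 0.867 = 0.133.
P(D) = P(D|T1)·P(T1) + P(D|T2)·P(T2) + P(D|T3)·P(T3)
      = 0.131·0.76 + 0.133·0.1 + 0.173·0.14
      = 0.09956 + 0.0133 + 0.02422 = 0.13708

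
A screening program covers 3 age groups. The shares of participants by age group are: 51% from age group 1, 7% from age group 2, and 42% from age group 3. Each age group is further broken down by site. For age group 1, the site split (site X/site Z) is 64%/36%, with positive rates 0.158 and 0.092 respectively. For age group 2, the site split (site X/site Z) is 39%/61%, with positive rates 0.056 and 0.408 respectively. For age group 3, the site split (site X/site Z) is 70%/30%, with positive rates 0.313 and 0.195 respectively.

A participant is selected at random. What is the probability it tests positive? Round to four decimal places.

P(T|1) = 0.64·0.158 + 0.36·0.092 = 0.10112 + 0.03312 = 0.13424
P(T|2) = 0.39·0.056 + 0.61·0.408 = 0.02184 + 0.24888 = 0.27072
P(T|3) = 0.7·0.313 + 0.3·0.195 = 0.2191 + 0.0585 = 0.2776
Then overall,
P(T) = 0.51·0.13424 + 0.07·0.27072 + 0.42·0.2776
      = 0.0684624 + 0.0189504 + 0.116592 = 0.2040048

0.2040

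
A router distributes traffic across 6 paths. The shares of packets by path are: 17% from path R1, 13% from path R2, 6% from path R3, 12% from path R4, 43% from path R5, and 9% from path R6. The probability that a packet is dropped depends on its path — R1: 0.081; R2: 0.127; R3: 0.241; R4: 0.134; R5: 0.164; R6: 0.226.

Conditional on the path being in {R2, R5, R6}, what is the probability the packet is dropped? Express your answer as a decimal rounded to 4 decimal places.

Let S = {R2, R5, R6}.
P(S) = 0.13 + 0.43 + 0.09 = 0.65.
P(L ∩ S) = 0.127·0.13 + 0.164·0.43 + 0.226·0.09 = 0.01651 + 0.07052 + 0.02034 = 0.10737.
P(L | S) = 0.10737 / 0.65 = 0.165185…

P(L|S) ≈ 0.1652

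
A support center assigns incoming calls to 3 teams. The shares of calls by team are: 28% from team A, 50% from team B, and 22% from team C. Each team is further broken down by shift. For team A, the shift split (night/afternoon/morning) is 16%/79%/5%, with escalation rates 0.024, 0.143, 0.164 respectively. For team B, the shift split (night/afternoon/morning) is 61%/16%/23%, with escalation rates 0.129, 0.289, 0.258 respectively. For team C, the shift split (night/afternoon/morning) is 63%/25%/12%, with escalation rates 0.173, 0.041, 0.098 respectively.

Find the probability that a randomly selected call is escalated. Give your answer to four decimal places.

0.1560

P(E|A) = 0.16·0.024 + 0.79·0.143 + 0.05·0.164 = 0.00384 + 0.11297 + 0.0082 = 0.12501
P(E|B) = 0.61·0.129 + 0.16·0.289 + 0.23·0.258 = 0.07869 + 0.04624 + 0.05934 = 0.18427
P(E|C) = 0.63·0.173 + 0.25·0.041 + 0.12·0.098 = 0.10899 + 0.01025 + 0.01176 = 0.131
By total probability over the outer partition,
P(E) = 0.28·0.12501 + 0.5·0.18427 + 0.22·0.131
      = 0.0350028 + 0.092135 + 0.02882 = 0.1559578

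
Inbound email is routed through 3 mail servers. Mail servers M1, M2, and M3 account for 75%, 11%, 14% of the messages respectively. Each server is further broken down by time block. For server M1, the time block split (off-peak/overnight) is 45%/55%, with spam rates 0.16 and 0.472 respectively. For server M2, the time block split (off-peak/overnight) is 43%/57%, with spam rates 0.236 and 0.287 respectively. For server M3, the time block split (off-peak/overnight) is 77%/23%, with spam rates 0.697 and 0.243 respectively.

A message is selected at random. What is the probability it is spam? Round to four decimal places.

P(S|M1) = 0.45·0.16 + 0.55·0.472 = 0.072 + 0.2596 = 0.3316
P(S|M2) = 0.43·0.236 + 0.57·0.287 = 0.10148 + 0.16359 = 0.26507
P(S|M3) = 0.77·0.697 + 0.23·0.243 = 0.53669 + 0.05589 = 0.59258
By total probability over the outer partition,
P(S) = 0.75·0.3316 + 0.11·0.26507 + 0.14·0.59258
      = 0.2487 + 0.0291577 + 0.0829612 = 0.3608189

P(S) ≈ 0.3608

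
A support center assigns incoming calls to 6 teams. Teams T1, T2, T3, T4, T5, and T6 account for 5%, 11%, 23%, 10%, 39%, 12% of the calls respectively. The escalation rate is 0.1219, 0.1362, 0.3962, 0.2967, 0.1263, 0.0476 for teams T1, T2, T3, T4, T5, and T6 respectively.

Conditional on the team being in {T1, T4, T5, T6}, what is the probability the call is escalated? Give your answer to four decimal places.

Let S = {T1, T4, T5, T6}.
P(S) = 0.05 + 0.1 + 0.39 + 0.12 = 0.66.
P(E ∩ S) = 0.1219·0.05 + 0.2967·0.1 + 0.1263·0.39 + 0.0476·0.12 = 0.006095 + 0.02967 + 0.049257 + 0.005712 = 0.090734.
P(E | S) = 0.090734 / 0.66 = 0.137476…

0.1375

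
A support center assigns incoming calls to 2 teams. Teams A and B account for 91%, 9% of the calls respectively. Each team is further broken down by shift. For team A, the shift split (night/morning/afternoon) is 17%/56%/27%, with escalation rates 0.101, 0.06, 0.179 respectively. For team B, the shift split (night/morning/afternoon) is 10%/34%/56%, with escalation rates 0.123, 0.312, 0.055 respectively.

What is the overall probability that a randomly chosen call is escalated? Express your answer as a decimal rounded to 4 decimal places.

P(E|A) = 0.17·0.101 + 0.56·0.06 + 0.27·0.179 = 0.01717 + 0.0336 + 0.04833 = 0.0991
P(E|B) = 0.1·0.123 + 0.34·0.312 + 0.56·0.055 = 0.0123 + 0.10608 + 0.0308 = 0.14918
Then overall,
P(E) = 0.91·0.0991 + 0.09·0.14918
      = 0.090181 + 0.0134262 = 0.1036072

0.1036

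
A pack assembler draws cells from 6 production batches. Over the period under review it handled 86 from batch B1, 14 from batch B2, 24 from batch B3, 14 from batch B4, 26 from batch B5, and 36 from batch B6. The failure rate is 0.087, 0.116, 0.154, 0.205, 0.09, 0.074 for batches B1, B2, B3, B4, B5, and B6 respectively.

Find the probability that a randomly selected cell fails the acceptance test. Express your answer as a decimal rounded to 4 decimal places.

Total: 86 + 14 + 24 + 14 + 26 + 36 = 200.
P(B1) = 86/200 = 0.43. P(B2) = 14/200 = 0.07. P(B3) = 24/200 = 0.12. P(B4) = 14/200 = 0.07. P(B5) = 26/200 = 0.13. P(B6) = 36/200 = 0.18.
P(F) = P(F|B1)·P(B1) + P(F|B2)·P(B2) + P(F|B3)·P(B3) + P(F|B4)·P(B4) + P(F|B5)·P(B5) + P(F|B6)·P(B6)
      = 0.087·0.43 + 0.116·0.07 + 0.154·0.12 + 0.205·0.07 + 0.09·0.13 + 0.074·0.18
      = 0.03741 + 0.00812 + 0.01848 + 0.01435 + 0.0117 + 0.01332 = 0.10338

0.1034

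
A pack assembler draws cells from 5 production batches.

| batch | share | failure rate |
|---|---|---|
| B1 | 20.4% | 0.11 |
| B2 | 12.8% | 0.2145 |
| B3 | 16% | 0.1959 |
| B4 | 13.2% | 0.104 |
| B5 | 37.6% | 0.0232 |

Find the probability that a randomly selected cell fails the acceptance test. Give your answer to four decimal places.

Using total probability over the partition,
P(F) = P(F|B1)·P(B1) + P(F|B2)·P(B2) + P(F|B3)·P(B3) + P(F|B4)·P(B4) + P(F|B5)·P(B5)
      = 0.11·0.204 + 0.2145·0.128 + 0.1959·0.16 + 0.104·0.132 + 0.0232·0.376
      = 0.02244 + 0.027456 + 0.031344 + 0.013728 + 0.0087232 = 0.1036912

P(F) ≈ 0.1037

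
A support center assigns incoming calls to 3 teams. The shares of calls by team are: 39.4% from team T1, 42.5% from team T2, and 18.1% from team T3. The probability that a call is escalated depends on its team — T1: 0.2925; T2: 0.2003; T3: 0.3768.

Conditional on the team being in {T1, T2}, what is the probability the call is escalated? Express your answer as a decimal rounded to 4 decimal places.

Let S = {T1, T2}.
P(S) = 0.394 + 0.425 = 0.819.
P(E ∩ S) = 0.2925·0.394 + 0.2003·0.425 = 0.115245 + 0.0851275 = 0.2003725.
P(E | S) = 0.2003725 / 0.819 = 0.244655…

P(E|S) ≈ 0.2447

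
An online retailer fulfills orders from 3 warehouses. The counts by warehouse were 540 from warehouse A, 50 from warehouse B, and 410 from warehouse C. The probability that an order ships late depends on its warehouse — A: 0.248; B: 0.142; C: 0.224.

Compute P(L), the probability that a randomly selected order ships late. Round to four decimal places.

Total: 540 + 50 + 410 = 1000.
P(A) = 540/1000 = 0.54. P(B) = 50/1000 = 0.05. P(C) = 410/1000 = 0.41.
Summing over the partition,
P(L) = P(L|A)·P(A) + P(L|B)·P(B) + P(L|C)·P(C)
      = 0.248·0.54 + 0.142·0.05 + 0.224·0.41
      = 0.13392 + 0.0071 + 0.09184 = 0.23286

P(L) ≈ 0.2329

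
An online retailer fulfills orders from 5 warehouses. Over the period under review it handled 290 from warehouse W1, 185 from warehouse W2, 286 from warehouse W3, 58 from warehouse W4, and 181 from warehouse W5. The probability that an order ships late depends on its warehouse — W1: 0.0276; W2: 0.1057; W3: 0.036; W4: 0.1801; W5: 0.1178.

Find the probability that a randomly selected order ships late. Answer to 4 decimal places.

P(L) ≈ 0.0696

Total: 290 + 185 + 286 + 58 + 181 = 1000.
P(W1) = 290/1000 = 0.29. P(W2) = 185/1000 = 0.185. P(W3) = 286/1000 = 0.286. P(W4) = 58/1000 = 0.058. P(W5) = 181/1000 = 0.181.
By the law of total probability,
P(L) = P(L|W1)·P(W1) + P(L|W2)·P(W2) + P(L|W3)·P(W3) + P(L|W4)·P(W4) + P(L|W5)·P(W5)
      = 0.0276·0.29 + 0.1057·0.185 + 0.036·0.286 + 0.1801·0.058 + 0.1178·0.181
      = 0.008004 + 0.0195545 + 0.010296 + 0.0104458 + 0.0213218 = 0.0696221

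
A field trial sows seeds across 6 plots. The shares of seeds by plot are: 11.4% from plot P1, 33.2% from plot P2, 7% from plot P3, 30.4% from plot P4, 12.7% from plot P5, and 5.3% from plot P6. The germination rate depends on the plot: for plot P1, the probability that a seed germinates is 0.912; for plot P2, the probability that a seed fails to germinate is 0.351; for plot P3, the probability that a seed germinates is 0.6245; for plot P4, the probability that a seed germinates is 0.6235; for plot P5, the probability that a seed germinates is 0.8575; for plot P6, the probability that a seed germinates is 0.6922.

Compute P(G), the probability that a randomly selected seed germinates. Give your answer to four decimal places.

P(G|P2) = 1 − 0.351 = 0.649.
By the law of total probability,
P(G) = P(G|P1)·P(P1) + P(G|P2)·P(P2) + P(G|P3)·P(P3) + P(G|P4)·P(P4) + P(G|P5)·P(P5) + P(G|P6)·P(P6)
      = 0.912·0.114 + 0.649·0.332 + 0.6245·0.07 + 0.6235·0.304 + 0.8575·0.127 + 0.6922·0.053
      = 0.103968 + 0.215468 + 0.043715 + 0.189544 + 0.1089025 + 0.0366866 = 0.6982841

P(G) ≈ 0.6983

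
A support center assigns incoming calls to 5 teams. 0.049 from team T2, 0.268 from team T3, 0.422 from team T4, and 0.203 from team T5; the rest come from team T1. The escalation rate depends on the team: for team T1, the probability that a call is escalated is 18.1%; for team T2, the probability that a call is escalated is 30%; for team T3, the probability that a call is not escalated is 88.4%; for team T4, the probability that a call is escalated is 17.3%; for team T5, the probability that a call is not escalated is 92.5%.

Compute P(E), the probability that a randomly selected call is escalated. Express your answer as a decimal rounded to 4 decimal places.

P(T1) = 1 − (0.049 + 0.268 + 0.422 + 0.203) = 0.058.
P(E|T3) = 1 − 0.884 = 0.116.
P(E|T5) = 1 − 0.925 = 0.075.
P(E) = P(E|T1)·P(T1) + P(E|T2)·P(T2) + P(E|T3)·P(T3) + P(E|T4)·P(T4) + P(E|T5)·P(T5)
      = 0.181·0.058 + 0.3·0.049 + 0.116·0.268 + 0.173·0.422 + 0.075·0.203
      = 0.010498 + 0.0147 + 0.031088 + 0.073006 + 0.015225 = 0.144517

P(E) ≈ 0.1445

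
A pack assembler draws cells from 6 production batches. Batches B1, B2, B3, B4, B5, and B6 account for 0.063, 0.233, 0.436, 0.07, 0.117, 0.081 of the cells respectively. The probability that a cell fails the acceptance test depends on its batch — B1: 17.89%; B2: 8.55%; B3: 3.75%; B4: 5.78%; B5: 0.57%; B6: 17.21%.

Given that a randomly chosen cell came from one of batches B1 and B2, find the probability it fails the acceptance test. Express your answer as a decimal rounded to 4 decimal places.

0.1054

Let S = {B1, B2}.
P(S) = 0.063 + 0.233 = 0.296.
P(F ∩ S) = 0.1789·0.063 + 0.0855·0.233 = 0.0112707 + 0.0199215 = 0.0311922.
P(F | S) = 0.0311922 / 0.296 = 0.105379…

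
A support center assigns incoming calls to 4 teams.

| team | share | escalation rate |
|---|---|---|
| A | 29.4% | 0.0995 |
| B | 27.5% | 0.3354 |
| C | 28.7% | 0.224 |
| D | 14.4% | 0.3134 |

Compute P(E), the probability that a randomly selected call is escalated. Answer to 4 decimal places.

P(E) = P(E|A)·P(A) + P(E|B)·P(B) + P(E|C)·P(C) + P(E|D)·P(D)
      = 0.0995·0.294 + 0.3354·0.275 + 0.224·0.287 + 0.3134·0.144
      = 0.029253 + 0.092235 + 0.064288 + 0.0451296 = 0.2309056

P(E) ≈ 0.2309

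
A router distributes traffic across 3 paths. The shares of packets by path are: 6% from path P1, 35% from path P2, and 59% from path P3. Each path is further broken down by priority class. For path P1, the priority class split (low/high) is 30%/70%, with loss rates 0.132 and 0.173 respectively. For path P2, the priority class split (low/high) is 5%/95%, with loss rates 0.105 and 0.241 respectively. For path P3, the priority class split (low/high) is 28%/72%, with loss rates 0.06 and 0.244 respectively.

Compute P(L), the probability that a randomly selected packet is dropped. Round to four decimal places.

P(L|P1) = 0.3·0.132 + 0.7·0.173 = 0.0396 + 0.1211 = 0.1607
P(L|P2) = 0.05·0.105 + 0.95·0.241 = 0.00525 + 0.22895 = 0.2342
P(L|P3) = 0.28·0.06 + 0.72·0.244 = 0.0168 + 0.17568 = 0.19248
Then overall,
P(L) = 0.06·0.1607 + 0.35·0.2342 + 0.59·0.19248
      = 0.009642 + 0.08197 + 0.1135632 = 0.2051752

P(L) ≈ 0.2052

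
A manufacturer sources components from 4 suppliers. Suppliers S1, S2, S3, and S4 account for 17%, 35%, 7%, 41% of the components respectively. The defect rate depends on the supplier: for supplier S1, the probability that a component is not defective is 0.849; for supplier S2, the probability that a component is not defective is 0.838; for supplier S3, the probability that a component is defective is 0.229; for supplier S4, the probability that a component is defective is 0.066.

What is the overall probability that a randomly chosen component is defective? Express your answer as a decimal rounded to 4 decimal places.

P(D|S1) = 1 − 0.849 = 0.151.
P(D|S2) = 1 − 0.838 = 0.162.
Summing over the partition,
P(D) = P(D|S1)·P(S1) + P(D|S2)·P(S2) + P(D|S3)·P(S3) + P(D|S4)·P(S4)
      = 0.151·0.17 + 0.162·0.35 + 0.229·0.07 + 0.066·0.41
      = 0.02567 + 0.0567 + 0.01603 + 0.02706 = 0.12546

0.1255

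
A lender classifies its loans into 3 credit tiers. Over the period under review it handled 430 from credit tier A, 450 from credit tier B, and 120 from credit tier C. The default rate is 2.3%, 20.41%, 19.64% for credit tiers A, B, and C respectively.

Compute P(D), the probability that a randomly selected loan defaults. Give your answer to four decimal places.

0.1253

Total: 430 + 450 + 120 = 1000.
P(A) = 430/1000 = 0.43. P(B) = 450/1000 = 0.45. P(C) = 120/1000 = 0.12.
P(D) = P(D|A)·P(A) + P(D|B)·P(B) + P(D|C)·P(C)
      = 0.023·0.43 + 0.2041·0.45 + 0.1964·0.12
      = 0.00989 + 0.091845 + 0.023568 = 0.125303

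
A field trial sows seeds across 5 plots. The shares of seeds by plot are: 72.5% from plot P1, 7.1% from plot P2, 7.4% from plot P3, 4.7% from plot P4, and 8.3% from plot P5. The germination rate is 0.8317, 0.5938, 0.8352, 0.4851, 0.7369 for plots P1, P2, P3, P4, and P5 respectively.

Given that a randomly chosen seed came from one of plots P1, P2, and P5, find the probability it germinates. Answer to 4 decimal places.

Let S = {P1, P2, P5}.
P(S) = 0.725 + 0.071 + 0.083 = 0.879.
P(G ∩ S) = 0.8317·0.725 + 0.5938·0.071 + 0.7369·0.083 = 0.6029825 + 0.0421598 + 0.0611627 = 0.706305.
P(G | S) = 0.706305 / 0.879 = 0.803532…

P(G|S) ≈ 0.8035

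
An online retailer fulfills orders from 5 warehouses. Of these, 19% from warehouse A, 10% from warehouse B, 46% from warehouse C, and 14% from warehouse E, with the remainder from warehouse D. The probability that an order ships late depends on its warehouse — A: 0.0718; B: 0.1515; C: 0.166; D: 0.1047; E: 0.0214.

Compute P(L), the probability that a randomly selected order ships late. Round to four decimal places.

P(L) ≈ 0.1197

P(D) = 1 − (0.19 + 0.1 + 0.46 + 0.14) = 0.11.
Using total probability over the partition,
P(L) = P(L|A)·P(A) + P(L|B)·P(B) + P(L|C)·P(C) + P(L|D)·P(D) + P(L|E)·P(E)
      = 0.0718·0.19 + 0.1515·0.1 + 0.166·0.46 + 0.1047·0.11 + 0.0214·0.14
      = 0.013642 + 0.01515 + 0.07636 + 0.011517 + 0.002996 = 0.119665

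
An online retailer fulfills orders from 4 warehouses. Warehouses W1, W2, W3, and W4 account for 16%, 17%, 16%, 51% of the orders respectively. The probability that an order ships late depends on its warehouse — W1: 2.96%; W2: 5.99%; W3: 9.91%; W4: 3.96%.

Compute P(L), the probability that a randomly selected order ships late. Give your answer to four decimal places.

0.0510

P(L) = P(L|W1)·P(W1) + P(L|W2)·P(W2) + P(L|W3)·P(W3) + P(L|W4)·P(W4)
      = 0.0296·0.16 + 0.0599·0.17 + 0.0991·0.16 + 0.0396·0.51
      = 0.004736 + 0.010183 + 0.015856 + 0.020196 = 0.050971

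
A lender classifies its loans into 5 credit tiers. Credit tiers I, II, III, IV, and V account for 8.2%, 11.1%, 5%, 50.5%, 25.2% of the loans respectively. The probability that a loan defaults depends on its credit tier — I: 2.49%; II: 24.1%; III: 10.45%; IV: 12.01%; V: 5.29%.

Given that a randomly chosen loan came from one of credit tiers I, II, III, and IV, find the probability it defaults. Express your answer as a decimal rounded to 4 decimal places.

Let S = {I, II, III, IV}.
P(S) = 0.082 + 0.111 + 0.05 + 0.505 = 0.748.
P(D ∩ S) = 0.0249·0.082 + 0.241·0.111 + 0.1045·0.05 + 0.1201·0.505 = 0.0020418 + 0.026751 + 0.005225 + 0.0606505 = 0.0946683.
P(D | S) = 0.0946683 / 0.748 = 0.126562…

0.1266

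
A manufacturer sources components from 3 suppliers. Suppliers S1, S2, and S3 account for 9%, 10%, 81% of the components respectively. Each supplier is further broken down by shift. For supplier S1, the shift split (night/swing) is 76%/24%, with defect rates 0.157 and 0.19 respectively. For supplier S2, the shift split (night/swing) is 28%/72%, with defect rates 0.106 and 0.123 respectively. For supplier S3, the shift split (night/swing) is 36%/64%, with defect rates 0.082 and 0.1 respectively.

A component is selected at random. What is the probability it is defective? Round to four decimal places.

0.1024

P(D|S1) = 0.76·0.157 + 0.24·0.19 = 0.11932 + 0.0456 = 0.16492
P(D|S2) = 0.28·0.106 + 0.72·0.123 = 0.02968 + 0.08856 = 0.11824
P(D|S3) = 0.36·0.082 + 0.64·0.1 = 0.02952 + 0.064 = 0.09352
By total probability over the outer partition,
P(D) = 0.09·0.16492 + 0.1·0.11824 + 0.81·0.09352
      = 0.0148428 + 0.011824 + 0.0757512 = 0.102418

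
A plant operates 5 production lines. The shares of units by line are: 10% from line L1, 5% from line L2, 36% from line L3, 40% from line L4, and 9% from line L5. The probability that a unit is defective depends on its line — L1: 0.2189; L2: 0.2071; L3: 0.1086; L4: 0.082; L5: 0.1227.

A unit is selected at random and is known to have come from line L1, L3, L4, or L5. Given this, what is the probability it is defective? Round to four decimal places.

Let S = {L1, L3, L4, L5}.
P(S) = 0.1 + 0.36 + 0.4 + 0.09 = 0.95.
P(D ∩ S) = 0.2189·0.1 + 0.1086·0.36 + 0.082·0.4 + 0.1227·0.09 = 0.02189 + 0.039096 + 0.0328 + 0.011043 = 0.104829.
P(D | S) = 0.104829 / 0.95 = 0.110346…

P(D|S) ≈ 0.1103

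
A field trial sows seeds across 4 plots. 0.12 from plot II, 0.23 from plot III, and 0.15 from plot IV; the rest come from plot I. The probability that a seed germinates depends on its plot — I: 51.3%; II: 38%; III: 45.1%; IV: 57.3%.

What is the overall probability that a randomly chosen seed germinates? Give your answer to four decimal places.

0.4918

P(I) = 1 − (0.12 + 0.23 + 0.15) = 0.5.
P(G) = P(G|I)·P(I) + P(G|II)·P(II) + P(G|III)·P(III) + P(G|IV)·P(IV)
      = 0.513·0.5 + 0.38·0.12 + 0.451·0.23 + 0.573·0.15
      = 0.2565 + 0.0456 + 0.10373 + 0.08595 = 0.49178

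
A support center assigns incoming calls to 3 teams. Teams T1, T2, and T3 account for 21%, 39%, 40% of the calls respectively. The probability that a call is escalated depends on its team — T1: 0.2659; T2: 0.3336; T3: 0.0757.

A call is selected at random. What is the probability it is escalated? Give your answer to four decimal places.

0.2162

Summing over the partition,
P(E) = P(E|T1)·P(T1) + P(E|T2)·P(T2) + P(E|T3)·P(T3)
      = 0.2659·0.21 + 0.3336·0.39 + 0.0757·0.4
      = 0.055839 + 0.130104 + 0.03028 = 0.216223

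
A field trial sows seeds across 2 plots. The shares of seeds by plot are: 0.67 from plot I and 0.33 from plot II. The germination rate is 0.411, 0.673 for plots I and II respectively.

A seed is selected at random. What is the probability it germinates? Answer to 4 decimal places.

0.4975

P(G) = P(G|I)·P(I) + P(G|II)·P(II)
      = 0.411·0.67 + 0.673·0.33
      = 0.27537 + 0.22209 = 0.49746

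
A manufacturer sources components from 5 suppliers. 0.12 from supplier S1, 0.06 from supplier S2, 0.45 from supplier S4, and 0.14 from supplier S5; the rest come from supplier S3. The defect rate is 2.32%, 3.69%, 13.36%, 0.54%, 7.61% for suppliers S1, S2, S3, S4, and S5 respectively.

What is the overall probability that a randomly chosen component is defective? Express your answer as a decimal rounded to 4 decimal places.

P(S3) = 1 − (0.12 + 0.06 + 0.45 + 0.14) = 0.23.
By the law of total probability,
P(D) = P(D|S1)·P(S1) + P(D|S2)·P(S2) + P(D|S3)·P(S3) + P(D|S4)·P(S4) + P(D|S5)·P(S5)
      = 0.0232·0.12 + 0.0369·0.06 + 0.1336·0.23 + 0.0054·0.45 + 0.0761·0.14
      = 0.002784 + 0.002214 + 0.030728 + 0.00243 + 0.010654 = 0.04881

0.0488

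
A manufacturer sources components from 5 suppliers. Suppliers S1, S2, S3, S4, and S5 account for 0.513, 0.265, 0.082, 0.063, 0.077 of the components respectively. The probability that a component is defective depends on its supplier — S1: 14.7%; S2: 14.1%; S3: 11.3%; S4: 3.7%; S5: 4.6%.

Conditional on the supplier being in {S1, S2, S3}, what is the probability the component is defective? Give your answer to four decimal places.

P(D|S) ≈ 0.1419

Let S = {S1, S2, S3}.
P(S) = 0.513 + 0.265 + 0.082 = 0.86.
P(D ∩ S) = 0.147·0.513 + 0.141·0.265 + 0.113·0.082 = 0.075411 + 0.037365 + 0.009266 = 0.122042.
P(D | S) = 0.122042 / 0.86 = 0.141909…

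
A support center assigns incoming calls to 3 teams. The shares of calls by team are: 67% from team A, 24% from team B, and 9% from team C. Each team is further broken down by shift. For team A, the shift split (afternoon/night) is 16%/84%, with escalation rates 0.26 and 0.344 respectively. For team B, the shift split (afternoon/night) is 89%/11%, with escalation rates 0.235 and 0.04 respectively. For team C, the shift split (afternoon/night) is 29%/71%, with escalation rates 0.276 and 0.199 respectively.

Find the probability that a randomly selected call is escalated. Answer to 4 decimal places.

0.2926

P(E|A) = 0.16·0.26 + 0.84·0.344 = 0.0416 + 0.28896 = 0.33056
P(E|B) = 0.89·0.235 + 0.11·0.04 = 0.20915 + 0.0044 = 0.21355
P(E|C) = 0.29·0.276 + 0.71·0.199 = 0.08004 + 0.14129 = 0.22133
Then overall,
P(E) = 0.67·0.33056 + 0.24·0.21355 + 0.09·0.22133
      = 0.2214752 + 0.051252 + 0.0199197 = 0.2926469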